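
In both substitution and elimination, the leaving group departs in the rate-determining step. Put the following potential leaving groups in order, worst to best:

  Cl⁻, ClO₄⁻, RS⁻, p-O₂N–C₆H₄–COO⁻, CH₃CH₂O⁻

CH₃CH₂O⁻ < RS⁻ < p-O₂N–C₆H₄–COO⁻ < Cl⁻ < ClO₄⁻

Leaving-group ability tracks the stability of the departed species; conjugate-acid pKₐ is the usual yardstick (lower pKₐ → better LG).
ClO₄⁻: pKₐ(HClO₄) ≈ -10
Cl⁻: pKₐ(HCl) ≈ -7
p-O₂N–C₆H₄–COO⁻: pKₐ(p-nitrobenzoic acid) ≈ 3.4
RS⁻: pKₐ(RSH (a thiol)) ≈ 10.5
CH₃CH₂O⁻: pKₐ(CH₃CH₂OH) ≈ 16
Reversing gives the worst-to-best order requested.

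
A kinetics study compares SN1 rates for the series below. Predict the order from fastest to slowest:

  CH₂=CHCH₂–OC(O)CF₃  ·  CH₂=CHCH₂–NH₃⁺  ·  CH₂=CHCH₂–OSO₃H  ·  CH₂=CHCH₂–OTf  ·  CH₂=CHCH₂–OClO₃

CH₂=CHCH₂–OTf > CH₂=CHCH₂–OClO₃ > CH₂=CHCH₂–OSO₃H > CH₂=CHCH₂–OC(O)CF₃ > CH₂=CHCH₂–NH₃⁺

The skeletons are identical, so relative rate is governed entirely by leaving-group ability.
The more stable X⁻ (or X) is on its own — i.e. the weaker a base it is — the better a leaving group it makes.
CH₂=CHCH₂–OTf loses OTf⁻: pKₐ(CF₃SO₃H (triflic acid)) ≈ -14
CH₂=CHCH₂–OClO₃ loses ClO₄⁻: pKₐ(HClO₄) ≈ -10
CH₂=CHCH₂–OSO₃H loses HSO₄⁻: pKₐ(H₂SO₄) ≈ -3
CH₂=CHCH₂–OC(O)CF₃ loses CF₃COO⁻: pKₐ(CF₃COOH) ≈ 0.2
CH₂=CHCH₂–NH₃⁺ loses NH₃: pKₐ(NH₄⁺) ≈ 9.2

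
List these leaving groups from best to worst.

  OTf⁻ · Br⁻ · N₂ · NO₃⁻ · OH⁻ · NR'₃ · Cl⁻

Leaving-group ability tracks the stability of the departed species; conjugate-acid pKₐ is the usual yardstick (lower pKₐ → better LG).
N₂: no meaningful conjugate acid; N₂ departs as an exceptionally stable neutral molecule
OTf⁻: pKₐ(CF₃SO₃H (triflic acid)) ≈ -14 — charge spread over three oxygens and a CF₃ group; the premier leaving group in synthesis
Br⁻: pKₐ(HBr) ≈ -9 — weak base; good leaving group
Cl⁻: pKₐ(HCl) ≈ -7 — moderately weak base
NO₃⁻: pKₐ(HNO₃) ≈ -1.3 — resonance-delocalised over three oxygens
NR'₃: pKₐ(R'₃NH⁺) ≈ 10.7 — neutral but still a fairly strong base; Hofmann-elimination LG
OH⁻: pKₐ(H₂O) ≈ 15.7 — strong base; essentially never leaves without prior activation

N₂ > OTf⁻ > Br⁻ > Cl⁻ > NO₃⁻ > NR'₃ > OH⁻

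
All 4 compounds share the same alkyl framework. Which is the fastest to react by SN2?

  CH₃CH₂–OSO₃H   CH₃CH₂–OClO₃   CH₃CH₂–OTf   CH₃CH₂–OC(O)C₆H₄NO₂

CH₃CH₂–OTf

Same R in every case — rank the leaving groups.
Leaving-group ability tracks the stability of the departed species; conjugate-acid pKₐ is the usual yardstick (lower pKₐ → better LG).
CH₃CH₂–OTf loses OTf⁻: pKₐ(CF₃SO₃H (triflic acid)) ≈ -14
CH₃CH₂–OClO₃ loses ClO₄⁻: pKₐ(HClO₄) ≈ -10
CH₃CH₂–OSO₃H loses HSO₄⁻: pKₐ(H₂SO₄) ≈ -3
CH₃CH₂–OC(O)C₆H₄NO₂ loses p-O₂N–C₆H₄–COO⁻: pKₐ(p-nitrobenzoic acid) ≈ 3.4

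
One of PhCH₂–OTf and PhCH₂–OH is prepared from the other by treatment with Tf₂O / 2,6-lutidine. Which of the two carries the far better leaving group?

PhCH₂–OTf

From PhCH₂–OH the departing group would be OH⁻ (pKₐ(H₂O) ≈ 15.7). Strong base; essentially never leaves without prior activation.
From PhCH₂–OTf the leaving group is OTf⁻ (pKₐ(CF₃SO₃H (triflic acid)) ≈ -14). Charge spread over three oxygens and a CF₃ group; the premier leaving group in synthesis.
Treatment with Tf₂O / 2,6-lutidine works by converting the hydroxyl into a triflate, making PhCH₂–OTf enormously more reactive.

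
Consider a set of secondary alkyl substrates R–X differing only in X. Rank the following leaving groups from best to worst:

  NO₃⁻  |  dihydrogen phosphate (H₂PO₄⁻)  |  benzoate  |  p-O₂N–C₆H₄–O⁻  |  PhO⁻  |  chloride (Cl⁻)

chloride (Cl⁻) > NO₃⁻ > dihydrogen phosphate (H₂PO₄⁻) > benzoate > p-O₂N–C₆H₄–O⁻ > PhO⁻

A good leaving group is a weak base: the lower the pKₐ of its conjugate acid, the more readily it departs.
chloride (Cl⁻): pKₐ(HCl) ≈ -7
NO₃⁻: pKₐ(HNO₃) ≈ -1.3
dihydrogen phosphate (H₂PO₄⁻): pKₐ(H₃PO₄) ≈ 2.1
benzoate: pKₐ(C₆H₅COOH) ≈ 4.2
p-O₂N–C₆H₄–O⁻: pKₐ(p-nitrophenol) ≈ 7.2
PhO⁻: pKₐ(C₆H₅OH (phenol)) ≈ 10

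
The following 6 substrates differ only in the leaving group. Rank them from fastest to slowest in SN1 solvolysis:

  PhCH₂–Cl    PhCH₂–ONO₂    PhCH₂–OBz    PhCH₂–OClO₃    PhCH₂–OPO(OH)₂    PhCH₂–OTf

PhCH₂–OTf > PhCH₂–OClO₃ > PhCH₂–Cl > PhCH₂–ONO₂ > PhCH₂–OPO(OH)₂ > PhCH₂–OBz

With the same alkyl group throughout, only the leaving group differentiates the rates.
Rank by basicity of the departing species: weakest base leaves most easily.
PhCH₂–OTf loses OTf⁻: pKₐ(CF₃SO₃H (triflic acid)) ≈ -14
PhCH₂–OClO₃ loses ClO₄⁻: pKₐ(HClO₄) ≈ -10
PhCH₂–Cl loses Cl⁻: pKₐ(HCl) ≈ -7
PhCH₂–ONO₂ loses NO₃⁻: pKₐ(HNO₃) ≈ -1.3
PhCH₂–OPO(OH)₂ loses H₂PO₄⁻: pKₐ(H₃PO₄) ≈ 2.1
PhCH₂–OBz loses PhCOO⁻: pKₐ(C₆H₅COOH) ≈ 4.2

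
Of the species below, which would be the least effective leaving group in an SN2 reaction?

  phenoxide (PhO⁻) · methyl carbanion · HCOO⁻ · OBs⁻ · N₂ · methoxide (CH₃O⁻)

methyl carbanion

Leaving-group ability tracks the stability of the departed species; conjugate-acid pKₐ is the usual yardstick (lower pKₐ → better LG).
N₂: no meaningful conjugate acid; N₂ departs as an exceptionally stable neutral molecule
OBs⁻: pKₐ(p-BrC₆H₄SO₃H) ≈ -2.8
HCOO⁻: pKₐ(HCOOH) ≈ 3.8
phenoxide (PhO⁻): pKₐ(C₆H₅OH (phenol)) ≈ 10
methoxide (CH₃O⁻): pKₐ(CH₃OH) ≈ 15.5
methyl carbanion: pKₐ(CH₄) ≈ 48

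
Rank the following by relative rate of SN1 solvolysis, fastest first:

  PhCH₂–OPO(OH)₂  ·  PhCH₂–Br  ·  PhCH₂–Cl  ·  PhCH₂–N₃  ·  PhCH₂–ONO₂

The skeletons are identical, so relative rate is governed entirely by leaving-group ability.
Rank by basicity of the departing species: weakest base leaves most easily.
PhCH₂–Br loses Br⁻: pKₐ(HBr) ≈ -9
PhCH₂–Cl loses Cl⁻: pKₐ(HCl) ≈ -7
PhCH₂–ONO₂ loses NO₃⁻: pKₐ(HNO₃) ≈ -1.3
PhCH₂–OPO(OH)₂ loses H₂PO₄⁻: pKₐ(H₃PO₄) ≈ 2.1
PhCH₂–N₃ loses N₃⁻: pKₐ(HN₃) ≈ 4.7

PhCH₂–Br > PhCH₂–Cl > PhCH₂–ONO₂ > PhCH₂–OPO(OH)₂ > PhCH₂–N₃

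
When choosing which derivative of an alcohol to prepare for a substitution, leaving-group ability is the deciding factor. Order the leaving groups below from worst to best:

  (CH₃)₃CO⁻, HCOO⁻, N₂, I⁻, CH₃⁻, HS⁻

CH₃⁻ < (CH₃)₃CO⁻ < HS⁻ < HCOO⁻ < I⁻ < N₂

Rank by basicity of the departing species: weakest base leaves most easily.
N₂: no meaningful conjugate acid; N₂ departs as an exceptionally stable neutral molecule
I⁻: pKₐ(HI) ≈ -10
HCOO⁻: pKₐ(HCOOH) ≈ 3.8
HS⁻: pKₐ(H₂S) ≈ 7
(CH₃)₃CO⁻: pKₐ(t-BuOH) ≈ 18
CH₃⁻: pKₐ(CH₄) ≈ 48
Listed from poorest to best leaving group as asked.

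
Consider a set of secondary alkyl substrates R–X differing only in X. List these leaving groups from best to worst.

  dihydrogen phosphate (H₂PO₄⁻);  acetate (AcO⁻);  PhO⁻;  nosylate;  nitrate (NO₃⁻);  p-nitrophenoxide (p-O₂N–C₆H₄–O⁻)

Rank by basicity of the departing species: weakest base leaves most easily.
nosylate: pKₐ(p-O₂NC₆H₄SO₃H) ≈ -3.5 — p-nitro group further stabilises the sulfonate
nitrate (NO₃⁻): pKₐ(HNO₃) ≈ -1.3
dihydrogen phosphate (H₂PO₄⁻): pKₐ(H₃PO₄) ≈ 2.1
acetate (AcO⁻): pKₐ(CH₃COOH) ≈ 4.8 — resonance-stabilised but still a weak base
p-nitrophenoxide (p-O₂N–C₆H₄–O⁻): pKₐ(p-nitrophenol) ≈ 7.2
PhO⁻: pKₐ(C₆H₅OH (phenol)) ≈ 10 — resonance into the ring helps, but still a poor LG

nosylate > nitrate (NO₃⁻) > dihydrogen phosphate (H₂PO₄⁻) > acetate (AcO⁻) > p-nitrophenoxide (p-O₂N–C₆H₄–O⁻) > PhO⁻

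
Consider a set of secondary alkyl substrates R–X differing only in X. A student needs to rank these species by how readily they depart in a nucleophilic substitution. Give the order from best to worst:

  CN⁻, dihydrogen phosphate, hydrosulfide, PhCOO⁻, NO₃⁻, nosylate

nosylate > NO₃⁻ > dihydrogen phosphate > PhCOO⁻ > hydrosulfide > CN⁻

Leaving-group ability tracks the stability of the departed species; conjugate-acid pKₐ is the usual yardstick (lower pKₐ → better LG).
nosylate: pKₐ(p-O₂NC₆H₄SO₃H) ≈ -3.5
NO₃⁻: pKₐ(HNO₃) ≈ -1.3 — resonance-delocalised over three oxygens
dihydrogen phosphate: pKₐ(H₃PO₄) ≈ 2.1 — moderate base; biological leaving group after further activation
PhCOO⁻: pKₐ(C₆H₅COOH) ≈ 4.2 — aryl carboxylate
hydrosulfide: pKₐ(H₂S) ≈ 7 — larger and more polarisable than the oxygen analogue
CN⁻: pKₐ(HCN) ≈ 9.2 — sp carbon stabilises the charge somewhat, but still a poor LG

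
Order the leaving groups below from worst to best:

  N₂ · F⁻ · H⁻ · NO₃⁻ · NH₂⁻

Leaving-group ability tracks the stability of the departed species; conjugate-acid pKₐ is the usual yardstick (lower pKₐ → better LG).
N₂: no meaningful conjugate acid; N₂ departs as an exceptionally stable neutral molecule
NO₃⁻: pKₐ(HNO₃) ≈ -1.3 — resonance-delocalised over three oxygens
F⁻: pKₐ(HF) ≈ 3.2 — small and strongly basic; the poor halide leaving group
H⁻: pKₐ(H₂) ≈ 36 — extremely strong base; leaves only in special hydride-transfer contexts
NH₂⁻: pKₐ(NH₃) ≈ 38 — extremely strong base; never a leaving group
Listed from poorest to best leaving group as asked.

NH₂⁻ < H⁻ < F⁻ < NO₃⁻ < N₂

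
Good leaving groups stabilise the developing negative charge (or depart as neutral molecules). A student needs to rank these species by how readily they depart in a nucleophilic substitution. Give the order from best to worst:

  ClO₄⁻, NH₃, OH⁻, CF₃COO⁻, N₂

N₂ > ClO₄⁻ > CF₃COO⁻ > NH₃ > OH⁻

N₂: no meaningful conjugate acid; N₂ departs as an exceptionally stable neutral molecule
ClO₄⁻: pKₐ(HClO₄) ≈ -10
CF₃COO⁻: pKₐ(CF₃COOH) ≈ 0.2
NH₃: pKₐ(NH₄⁺) ≈ 9.2
OH⁻: pKₐ(H₂O) ≈ 15.7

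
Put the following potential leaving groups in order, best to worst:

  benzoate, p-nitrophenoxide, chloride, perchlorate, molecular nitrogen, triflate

molecular nitrogen > triflate > perchlorate > chloride > benzoate > p-nitrophenoxide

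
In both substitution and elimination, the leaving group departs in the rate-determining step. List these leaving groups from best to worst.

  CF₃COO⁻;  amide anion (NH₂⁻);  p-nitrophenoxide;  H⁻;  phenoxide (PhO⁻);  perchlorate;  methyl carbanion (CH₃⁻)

perchlorate > CF₃COO⁻ > p-nitrophenoxide > phenoxide (PhO⁻) > H⁻ > amide anion (NH₂⁻) > methyl carbanion (CH₃⁻)

A good leaving group is a weak base: the lower the pKₐ of its conjugate acid, the more readily it departs.
perchlorate: pKₐ(HClO₄) ≈ -10 — extremely weak base; rarely used for safety reasons
CF₃COO⁻: pKₐ(CF₃COOH) ≈ 0.2 — strongly electron-withdrawing CF₃ stabilises the carboxylate
p-nitrophenoxide: pKₐ(p-nitrophenol) ≈ 7.2 — nitro group delocalises the charge; the classic chromogenic LG
phenoxide (PhO⁻): pKₐ(C₆H₅OH (phenol)) ≈ 10 — resonance into the ring helps, but still a poor LG
H⁻: pKₐ(H₂) ≈ 36
amide anion (NH₂⁻): pKₐ(NH₃) ≈ 38 — extremely strong base; never a leaving group
methyl carbanion (CH₃⁻): pKₐ(CH₄) ≈ 48 — unstabilised carbanion; the worst conceivable leaving group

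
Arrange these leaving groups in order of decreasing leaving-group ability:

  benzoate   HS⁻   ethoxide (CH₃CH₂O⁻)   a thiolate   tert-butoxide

benzoate > HS⁻ > a thiolate > ethoxide (CH₃CH₂O⁻) > tert-butoxide

The more stable X⁻ (or X) is on its own — i.e. the weaker a base it is — the better a leaving group it makes.
benzoate: pKₐ(C₆H₅COOH) ≈ 4.2 — aryl carboxylate
HS⁻: pKₐ(H₂S) ≈ 7 — larger and more polarisable than the oxygen analogue
a thiolate: pKₐ(RSH (a thiol)) ≈ 10.5
ethoxide (CH₃CH₂O⁻): pKₐ(CH₃CH₂OH) ≈ 16 — strong base; alkoxides do not leave unassisted
tert-butoxide: pKₐ(t-BuOH) ≈ 18 — bulky, strongly basic alkoxide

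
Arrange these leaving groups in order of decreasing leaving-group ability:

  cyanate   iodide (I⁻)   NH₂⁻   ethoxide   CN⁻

iodide (I⁻) > cyanate > CN⁻ > ethoxide > NH₂⁻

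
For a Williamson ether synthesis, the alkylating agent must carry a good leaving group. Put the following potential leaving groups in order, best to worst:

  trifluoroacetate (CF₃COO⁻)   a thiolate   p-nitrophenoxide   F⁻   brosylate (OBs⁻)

Rank by basicity of the departing species: weakest base leaves most easily.
brosylate (OBs⁻): pKₐ(p-BrC₆H₄SO₃H) ≈ -2.8 — arenesulfonate with a p-bromo substituent
trifluoroacetate (CF₃COO⁻): pKₐ(CF₃COOH) ≈ 0.2
F⁻: pKₐ(HF) ≈ 3.2
p-nitrophenoxide: pKₐ(p-nitrophenol) ≈ 7.2 — nitro group delocalises the charge; the classic chromogenic LG
a thiolate: pKₐ(RSH (a thiol)) ≈ 10.5 — moderately basic; rarely leaves without activation

brosylate (OBs⁻) > trifluoroacetate (CF₃COO⁻) > F⁻ > p-nitrophenoxide > a thiolate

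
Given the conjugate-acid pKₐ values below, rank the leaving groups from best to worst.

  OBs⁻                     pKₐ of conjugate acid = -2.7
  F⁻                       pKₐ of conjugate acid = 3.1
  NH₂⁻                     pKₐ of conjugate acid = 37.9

Lower conjugate-acid pKₐ ⇒ weaker base ⇒ better leaving group.
Sorting by the given values: OBs⁻ (-2.7), F⁻ (3.1), NH₂⁻ (37.9).

OBs⁻ > F⁻ > NH₂⁻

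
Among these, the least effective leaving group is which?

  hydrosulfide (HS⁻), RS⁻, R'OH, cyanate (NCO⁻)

RS⁻

R'OH: pKₐ(R'OH₂⁺) ≈ -2.4
cyanate (NCO⁻): pKₐ(HOCN) ≈ 3.5
hydrosulfide (HS⁻): pKₐ(H₂S) ≈ 7
RS⁻: pKₐ(RSH (a thiol)) ≈ 10.5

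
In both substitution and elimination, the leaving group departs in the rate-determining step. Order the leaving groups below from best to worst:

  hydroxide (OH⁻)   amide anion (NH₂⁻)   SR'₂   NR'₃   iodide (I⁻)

iodide (I⁻): pKₐ(HI) ≈ -10
SR'₂: pKₐ(R'₂SH⁺) ≈ -7
NR'₃: pKₐ(R'₃NH⁺) ≈ 10.7 — neutral but still a fairly strong base; Hofmann-elimination LG
hydroxide (OH⁻): pKₐ(H₂O) ≈ 15.7
amide anion (NH₂⁻): pKₐ(NH₃) ≈ 38

iodide (I⁻) > SR'₂ > NR'₃ > hydroxide (OH⁻) > amide anion (NH₂⁻)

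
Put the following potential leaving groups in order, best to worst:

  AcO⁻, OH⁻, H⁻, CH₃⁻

AcO⁻ > OH⁻ > H⁻ > CH₃⁻

Leaving-group ability tracks the stability of the departed species; conjugate-acid pKₐ is the usual yardstick (lower pKₐ → better LG).
AcO⁻: pKₐ(CH₃COOH) ≈ 4.8
OH⁻: pKₐ(H₂O) ≈ 15.7
H⁻: pKₐ(H₂) ≈ 36
CH₃⁻: pKₐ(CH₄) ≈ 48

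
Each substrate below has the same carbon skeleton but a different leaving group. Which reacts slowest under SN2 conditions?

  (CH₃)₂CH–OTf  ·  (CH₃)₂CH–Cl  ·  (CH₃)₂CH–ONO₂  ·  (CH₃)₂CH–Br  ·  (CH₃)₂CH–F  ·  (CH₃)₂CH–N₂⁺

With the same alkyl group throughout, only the leaving group differentiates the rates.
The more stable X⁻ (or X) is on its own — i.e. the weaker a base it is — the better a leaving group it makes.
(CH₃)₂CH–N₂⁺ loses N₂: no meaningful conjugate acid; N₂ departs as an exceptionally stable neutral molecule
(CH₃)₂CH–OTf loses OTf⁻: pKₐ(CF₃SO₃H (triflic acid)) ≈ -14
(CH₃)₂CH–Br loses Br⁻: pKₐ(HBr) ≈ -9
(CH₃)₂CH–Cl loses Cl⁻: pKₐ(HCl) ≈ -7
(CH₃)₂CH–ONO₂ loses NO₃⁻: pKₐ(HNO₃) ≈ -1.3
(CH₃)₂CH–F loses F⁻: pKₐ(HF) ≈ 3.2

(CH₃)₂CH–F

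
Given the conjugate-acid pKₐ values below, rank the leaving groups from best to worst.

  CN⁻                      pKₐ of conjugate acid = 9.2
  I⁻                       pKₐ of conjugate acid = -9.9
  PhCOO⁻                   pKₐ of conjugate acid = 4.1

I⁻ > PhCOO⁻ > CN⁻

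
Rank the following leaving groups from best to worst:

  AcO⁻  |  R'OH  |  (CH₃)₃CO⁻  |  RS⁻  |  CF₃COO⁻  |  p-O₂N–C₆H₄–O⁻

Leaving-group ability tracks the stability of the departed species; conjugate-acid pKₐ is the usual yardstick (lower pKₐ → better LG).
R'OH: pKₐ(R'OH₂⁺) ≈ -2.4
CF₃COO⁻: pKₐ(CF₃COOH) ≈ 0.2
AcO⁻: pKₐ(CH₃COOH) ≈ 4.8
p-O₂N–C₆H₄–O⁻: pKₐ(p-nitrophenol) ≈ 7.2
RS⁻: pKₐ(RSH (a thiol)) ≈ 10.5
(CH₃)₃CO⁻: pKₐ(t-BuOH) ≈ 18

R'OH > CF₃COO⁻ > AcO⁻ > p-O₂N–C₆H₄–O⁻ > RS⁻ > (CH₃)₃CO⁻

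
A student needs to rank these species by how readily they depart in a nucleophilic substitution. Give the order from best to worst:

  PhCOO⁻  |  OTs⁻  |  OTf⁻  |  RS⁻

A good leaving group is a weak base: the lower the pKₐ of its conjugate acid, the more readily it departs.
OTf⁻: pKₐ(CF₃SO₃H (triflic acid)) ≈ -14 — charge spread over three oxygens and a CF₃ group; the premier leaving group in synthesis
OTs⁻: pKₐ(p-CH₃C₆H₄SO₃H (TsOH)) ≈ -2.8 — resonance-delocalised arenesulfonate
PhCOO⁻: pKₐ(C₆H₅COOH) ≈ 4.2
RS⁻: pKₐ(RSH (a thiol)) ≈ 10.5

OTf⁻ > OTs⁻ > PhCOO⁻ > RS⁻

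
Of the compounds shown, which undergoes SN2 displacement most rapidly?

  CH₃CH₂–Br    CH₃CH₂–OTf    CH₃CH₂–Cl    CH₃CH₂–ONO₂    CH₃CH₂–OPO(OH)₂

Identical carbon frameworks mean the comparison reduces to leaving-group quality.
Rank by basicity of the departing species: weakest base leaves most easily.
CH₃CH₂–OTf loses OTf⁻: pKₐ(CF₃SO₃H (triflic acid)) ≈ -14
CH₃CH₂–Br loses Br⁻: pKₐ(HBr) ≈ -9
CH₃CH₂–Cl loses Cl⁻: pKₐ(HCl) ≈ -7
CH₃CH₂–ONO₂ loses NO₃⁻: pKₐ(HNO₃) ≈ -1.3
CH₃CH₂–OPO(OH)₂ loses H₂PO₄⁻: pKₐ(H₃PO₄) ≈ 2.1

CH₃CH₂–OTf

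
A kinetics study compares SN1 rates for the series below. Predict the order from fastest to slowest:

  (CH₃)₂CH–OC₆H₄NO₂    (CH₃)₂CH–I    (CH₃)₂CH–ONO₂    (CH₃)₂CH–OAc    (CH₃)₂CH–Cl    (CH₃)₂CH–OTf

Same R in every case — rank the leaving groups.
Rank by basicity of the departing species: weakest base leaves most easily.
(CH₃)₂CH–OTf loses OTf⁻: pKₐ(CF₃SO₃H (triflic acid)) ≈ -14
(CH₃)₂CH–I loses I⁻: pKₐ(HI) ≈ -10
(CH₃)₂CH–Cl loses Cl⁻: pKₐ(HCl) ≈ -7
(CH₃)₂CH–ONO₂ loses NO₃⁻: pKₐ(HNO₃) ≈ -1.3
(CH₃)₂CH–OAc loses AcO⁻: pKₐ(CH₃COOH) ≈ 4.8
(CH₃)₂CH–OC₆H₄NO₂ loses p-O₂N–C₆H₄–O⁻: pKₐ(p-nitrophenol) ≈ 7.2

(CH₃)₂CH–OTf > (CH₃)₂CH–I > (CH₃)₂CH–Cl > (CH₃)₂CH–ONO₂ > (CH₃)₂CH–OAc > (CH₃)₂CH–OC₆H₄NO₂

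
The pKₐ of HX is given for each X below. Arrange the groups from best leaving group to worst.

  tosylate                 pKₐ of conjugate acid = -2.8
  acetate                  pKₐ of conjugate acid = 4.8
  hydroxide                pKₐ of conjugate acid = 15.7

Lower conjugate-acid pKₐ ⇒ weaker base ⇒ better leaving group.
Sorting by the given values: tosylate (-2.8), acetate (4.8), hydroxide (15.7).

tosylate > acetate > hydroxide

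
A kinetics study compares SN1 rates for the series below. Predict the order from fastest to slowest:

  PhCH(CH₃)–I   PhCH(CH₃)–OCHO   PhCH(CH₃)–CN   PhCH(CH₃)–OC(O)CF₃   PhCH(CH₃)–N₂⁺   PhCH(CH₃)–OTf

PhCH(CH₃)–N₂⁺ > PhCH(CH₃)–OTf > PhCH(CH₃)–I > PhCH(CH₃)–OC(O)CF₃ > PhCH(CH₃)–OCHO > PhCH(CH₃)–CN

With the same alkyl group throughout, only the leaving group differentiates the rates.
The more stable X⁻ (or X) is on its own — i.e. the weaker a base it is — the better a leaving group it makes.
PhCH(CH₃)–N₂⁺ loses N₂: no meaningful conjugate acid; N₂ departs as an exceptionally stable neutral molecule
PhCH(CH₃)–OTf loses OTf⁻: pKₐ(CF₃SO₃H (triflic acid)) ≈ -14
PhCH(CH₃)–I loses I⁻: pKₐ(HI) ≈ -10
PhCH(CH₃)–OC(O)CF₃ loses CF₃COO⁻: pKₐ(CF₃COOH) ≈ 0.2
PhCH(CH₃)–OCHO loses HCOO⁻: pKₐ(HCOOH) ≈ 3.8
PhCH(CH₃)–CN loses CN⁻: pKₐ(HCN) ≈ 9.2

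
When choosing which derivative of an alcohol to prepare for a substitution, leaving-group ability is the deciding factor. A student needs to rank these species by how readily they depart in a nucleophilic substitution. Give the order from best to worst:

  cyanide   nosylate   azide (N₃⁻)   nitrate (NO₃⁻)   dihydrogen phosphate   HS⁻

nosylate > nitrate (NO₃⁻) > dihydrogen phosphate > azide (N₃⁻) > HS⁻ > cyanide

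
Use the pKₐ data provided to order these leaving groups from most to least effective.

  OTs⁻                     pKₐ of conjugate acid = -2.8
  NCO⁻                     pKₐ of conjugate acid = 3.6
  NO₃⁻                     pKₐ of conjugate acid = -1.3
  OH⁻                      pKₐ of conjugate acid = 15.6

Lower conjugate-acid pKₐ ⇒ weaker base ⇒ better leaving group.
Sorting by the given values: OTs⁻ (-2.8), NO₃⁻ (-1.3), NCO⁻ (3.6), OH⁻ (15.6).

OTs⁻ > NO₃⁻ > NCO⁻ > OH⁻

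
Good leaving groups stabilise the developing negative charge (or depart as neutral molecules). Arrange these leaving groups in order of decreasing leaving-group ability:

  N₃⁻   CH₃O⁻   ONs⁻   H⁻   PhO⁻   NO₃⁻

The more stable X⁻ (or X) is on its own — i.e. the weaker a base it is — the better a leaving group it makes.
ONs⁻: pKₐ(p-O₂NC₆H₄SO₃H) ≈ -3.5
NO₃⁻: pKₐ(HNO₃) ≈ -1.3 — resonance-delocalised over three oxygens
N₃⁻: pKₐ(HN₃) ≈ 4.7
PhO⁻: pKₐ(C₆H₅OH (phenol)) ≈ 10 — resonance into the ring helps, but still a poor LG
CH₃O⁻: pKₐ(CH₃OH) ≈ 15.5
H⁻: pKₐ(H₂) ≈ 36 — extremely strong base; leaves only in special hydride-transfer contexts

ONs⁻ > NO₃⁻ > N₃⁻ > PhO⁻ > CH₃O⁻ > H⁻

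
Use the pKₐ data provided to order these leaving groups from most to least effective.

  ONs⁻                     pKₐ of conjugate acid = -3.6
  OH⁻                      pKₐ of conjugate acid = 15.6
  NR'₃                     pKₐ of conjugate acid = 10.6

ONs⁻ > NR'₃ > OH⁻

Lower conjugate-acid pKₐ ⇒ weaker base ⇒ better leaving group.
Sorting by the given values: ONs⁻ (-3.6), NR'₃ (10.6), OH⁻ (15.6).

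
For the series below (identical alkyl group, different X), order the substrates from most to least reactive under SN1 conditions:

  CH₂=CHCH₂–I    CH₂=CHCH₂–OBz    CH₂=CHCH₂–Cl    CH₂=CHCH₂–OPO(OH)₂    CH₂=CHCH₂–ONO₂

CH₂=CHCH₂–I > CH₂=CHCH₂–Cl > CH₂=CHCH₂–ONO₂ > CH₂=CHCH₂–OPO(OH)₂ > CH₂=CHCH₂–OBz

Same R in every case — rank the leaving groups.
A good leaving group is a weak base: the lower the pKₐ of its conjugate acid, the more readily it departs.
CH₂=CHCH₂–I loses I⁻: pKₐ(HI) ≈ -10
CH₂=CHCH₂–Cl loses Cl⁻: pKₐ(HCl) ≈ -7
CH₂=CHCH₂–ONO₂ loses NO₃⁻: pKₐ(HNO₃) ≈ -1.3
CH₂=CHCH₂–OPO(OH)₂ loses H₂PO₄⁻: pKₐ(H₃PO₄) ≈ 2.1
CH₂=CHCH₂–OBz loses PhCOO⁻: pKₐ(C₆H₅COOH) ≈ 4.2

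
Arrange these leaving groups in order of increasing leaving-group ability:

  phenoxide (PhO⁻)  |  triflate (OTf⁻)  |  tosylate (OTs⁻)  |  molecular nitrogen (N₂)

molecular nitrogen (N₂): no meaningful conjugate acid; N₂ departs as an exceptionally stable neutral molecule
triflate (OTf⁻): pKₐ(CF₃SO₃H (triflic acid)) ≈ -14
tosylate (OTs⁻): pKₐ(p-CH₃C₆H₄SO₃H (TsOH)) ≈ -2.8
phenoxide (PhO⁻): pKₐ(C₆H₅OH (phenol)) ≈ 10
Reversing gives the worst-to-best order requested.

phenoxide (PhO⁻) < tosylate (OTs⁻) < triflate (OTf⁻) < molecular nitrogen (N₂)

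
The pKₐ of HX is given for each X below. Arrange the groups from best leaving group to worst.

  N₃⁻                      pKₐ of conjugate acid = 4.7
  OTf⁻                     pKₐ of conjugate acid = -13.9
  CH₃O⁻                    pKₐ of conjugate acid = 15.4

Lower conjugate-acid pKₐ ⇒ weaker base ⇒ better leaving group.
Sorting by the given values: OTf⁻ (-13.9), N₃⁻ (4.7), CH₃O⁻ (15.4).

OTf⁻ > N₃⁻ > CH₃O⁻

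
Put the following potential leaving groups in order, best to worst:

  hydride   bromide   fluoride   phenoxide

The more stable X⁻ (or X) is on its own — i.e. the weaker a base it is — the better a leaving group it makes.
bromide: pKₐ(HBr) ≈ -9 — weak base; good leaving group
fluoride: pKₐ(HF) ≈ 3.2
phenoxide: pKₐ(C₆H₅OH (phenol)) ≈ 10 — resonance into the ring helps, but still a poor LG
hydride: pKₐ(H₂) ≈ 36 — extremely strong base; leaves only in special hydride-transfer contexts

bromide > fluoride > phenoxide > hydride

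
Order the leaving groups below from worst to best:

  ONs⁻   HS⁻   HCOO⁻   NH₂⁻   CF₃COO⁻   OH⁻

ONs⁻: pKₐ(p-O₂NC₆H₄SO₃H) ≈ -3.5
CF₃COO⁻: pKₐ(CF₃COOH) ≈ 0.2 — strongly electron-withdrawing CF₃ stabilises the carboxylate
HCOO⁻: pKₐ(HCOOH) ≈ 3.8 — resonance-stabilised carboxylate
HS⁻: pKₐ(H₂S) ≈ 7
OH⁻: pKₐ(H₂O) ≈ 15.7 — strong base; essentially never leaves without prior activation
NH₂⁻: pKₐ(NH₃) ≈ 38 — extremely strong base; never a leaving group
Listed from poorest to best leaving group as asked.

NH₂⁻ < OH⁻ < HS⁻ < HCOO⁻ < CF₃COO⁻ < ONs⁻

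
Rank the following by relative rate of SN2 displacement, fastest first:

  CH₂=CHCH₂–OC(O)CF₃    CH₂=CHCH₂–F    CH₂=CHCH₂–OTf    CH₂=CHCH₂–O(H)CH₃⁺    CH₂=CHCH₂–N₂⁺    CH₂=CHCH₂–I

With the same alkyl group throughout, only the leaving group differentiates the rates.
Leaving-group ability tracks the stability of the departed species; conjugate-acid pKₐ is the usual yardstick (lower pKₐ → better LG).
CH₂=CHCH₂–N₂⁺ loses N₂: no meaningful conjugate acid; N₂ departs as an exceptionally stable neutral molecule
CH₂=CHCH₂–OTf loses OTf⁻: pKₐ(CF₃SO₃H (triflic acid)) ≈ -14
CH₂=CHCH₂–I loses I⁻: pKₐ(HI) ≈ -10
CH₂=CHCH₂–O(H)CH₃⁺ loses R'OH: pKₐ(R'OH₂⁺) ≈ -2.4
CH₂=CHCH₂–OC(O)CF₃ loses CF₃COO⁻: pKₐ(CF₃COOH) ≈ 0.2
CH₂=CHCH₂–F loses F⁻: pKₐ(HF) ≈ 3.2

CH₂=CHCH₂–N₂⁺ > CH₂=CHCH₂–OTf > CH₂=CHCH₂–I > CH₂=CHCH₂–O(H)CH₃⁺ > CH₂=CHCH₂–OC(O)CF₃ > CH₂=CHCH₂–F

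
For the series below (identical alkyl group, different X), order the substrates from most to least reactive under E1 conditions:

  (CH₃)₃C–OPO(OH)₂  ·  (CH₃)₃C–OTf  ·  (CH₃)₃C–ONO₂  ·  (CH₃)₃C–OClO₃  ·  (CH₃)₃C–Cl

Identical carbon frameworks mean the comparison reduces to leaving-group quality.
The more stable X⁻ (or X) is on its own — i.e. the weaker a base it is — the better a leaving group it makes.
(CH₃)₃C–OTf loses OTf⁻: pKₐ(CF₃SO₃H (triflic acid)) ≈ -14
(CH₃)₃C–OClO₃ loses ClO₄⁻: pKₐ(HClO₄) ≈ -10
(CH₃)₃C–Cl loses Cl⁻: pKₐ(HCl) ≈ -7
(CH₃)₃C–ONO₂ loses NO₃⁻: pKₐ(HNO₃) ≈ -1.3
(CH₃)₃C–OPO(OH)₂ loses H₂PO₄⁻: pKₐ(H₃PO₄) ≈ 2.1

(CH₃)₃C–OTf > (CH₃)₃C–OClO₃ > (CH₃)₃C–Cl > (CH₃)₃C–ONO₂ > (CH₃)₃C–OPO(OH)₂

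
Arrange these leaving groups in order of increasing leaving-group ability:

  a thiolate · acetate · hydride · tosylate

The more stable X⁻ (or X) is on its own — i.e. the weaker a base it is — the better a leaving group it makes.
tosylate: pKₐ(p-CH₃C₆H₄SO₃H (TsOH)) ≈ -2.8
acetate: pKₐ(CH₃COOH) ≈ 4.8
a thiolate: pKₐ(RSH (a thiol)) ≈ 10.5
hydride: pKₐ(H₂) ≈ 36
The question asks for worst first, so the sequence is read in increasing leaving-group ability.

hydride < a thiolate < acetate < tosylate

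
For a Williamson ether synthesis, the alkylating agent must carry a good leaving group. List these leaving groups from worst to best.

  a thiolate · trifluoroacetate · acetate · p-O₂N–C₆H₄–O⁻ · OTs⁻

The more stable X⁻ (or X) is on its own — i.e. the weaker a base it is — the better a leaving group it makes.
OTs⁻: pKₐ(p-CH₃C₆H₄SO₃H (TsOH)) ≈ -2.8
trifluoroacetate: pKₐ(CF₃COOH) ≈ 0.2 — strongly electron-withdrawing CF₃ stabilises the carboxylate
acetate: pKₐ(CH₃COOH) ≈ 4.8
p-O₂N–C₆H₄–O⁻: pKₐ(p-nitrophenol) ≈ 7.2
a thiolate: pKₐ(RSH (a thiol)) ≈ 10.5
Listed from poorest to best leaving group as asked.

a thiolate < p-O₂N–C₆H₄–O⁻ < acetate < trifluoroacetate < OTs⁻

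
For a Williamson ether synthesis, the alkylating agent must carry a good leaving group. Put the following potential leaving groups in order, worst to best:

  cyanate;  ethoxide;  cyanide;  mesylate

ethoxide < cyanide < cyanate < mesylate

Rank by basicity of the departing species: weakest base leaves most easily.
mesylate: pKₐ(CH₃SO₃H (MsOH)) ≈ -1.9 — resonance-delocalised alkanesulfonate
cyanate: pKₐ(HOCN) ≈ 3.5 — resonance between N and O
cyanide: pKₐ(HCN) ≈ 9.2
ethoxide: pKₐ(CH₃CH₂OH) ≈ 16 — strong base; alkoxides do not leave unassisted
Listed from poorest to best leaving group as asked.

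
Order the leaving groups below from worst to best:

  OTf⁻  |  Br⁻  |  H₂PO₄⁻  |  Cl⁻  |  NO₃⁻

Rank by basicity of the departing species: weakest base leaves most easily.
OTf⁻: pKₐ(CF₃SO₃H (triflic acid)) ≈ -14
Br⁻: pKₐ(HBr) ≈ -9
Cl⁻: pKₐ(HCl) ≈ -7
NO₃⁻: pKₐ(HNO₃) ≈ -1.3
H₂PO₄⁻: pKₐ(H₃PO₄) ≈ 2.1
The question asks for worst first, so the sequence is read in increasing leaving-group ability.

H₂PO₄⁻ < NO₃⁻ < Cl⁻ < Br⁻ < OTf⁻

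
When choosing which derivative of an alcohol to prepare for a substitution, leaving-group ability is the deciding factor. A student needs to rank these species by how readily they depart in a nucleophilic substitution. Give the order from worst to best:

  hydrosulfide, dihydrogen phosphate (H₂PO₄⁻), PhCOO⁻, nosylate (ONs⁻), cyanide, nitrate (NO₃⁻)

A good leaving group is a weak base: the lower the pKₐ of its conjugate acid, the more readily it departs.
nosylate (ONs⁻): pKₐ(p-O₂NC₆H₄SO₃H) ≈ -3.5
nitrate (NO₃⁻): pKₐ(HNO₃) ≈ -1.3
dihydrogen phosphate (H₂PO₄⁻): pKₐ(H₃PO₄) ≈ 2.1
PhCOO⁻: pKₐ(C₆H₅COOH) ≈ 4.2
hydrosulfide: pKₐ(H₂S) ≈ 7
cyanide: pKₐ(HCN) ≈ 9.2 — sp carbon stabilises the charge somewhat, but still a poor LG
Reversing gives the worst-to-best order requested.

cyanide < hydrosulfide < PhCOO⁻ < dihydrogen phosphate (H₂PO₄⁻) < nitrate (NO₃⁻) < nosylate (ONs⁻)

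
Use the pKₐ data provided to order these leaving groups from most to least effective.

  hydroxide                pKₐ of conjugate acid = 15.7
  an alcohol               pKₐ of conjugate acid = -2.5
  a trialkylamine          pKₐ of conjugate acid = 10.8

an alcohol > a trialkylamine > hydroxide

Lower conjugate-acid pKₐ ⇒ weaker base ⇒ better leaving group.
Sorting by the given values: an alcohol (-2.5), a trialkylamine (10.8), hydroxide (15.7).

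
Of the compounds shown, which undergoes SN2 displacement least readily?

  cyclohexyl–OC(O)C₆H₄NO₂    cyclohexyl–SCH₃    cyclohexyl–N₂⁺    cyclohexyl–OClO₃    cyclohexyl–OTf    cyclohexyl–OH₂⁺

cyclohexyl–SCH₃

Same R in every case — rank the leaving groups.
Leaving-group ability tracks the stability of the departed species; conjugate-acid pKₐ is the usual yardstick (lower pKₐ → better LG).
cyclohexyl–N₂⁺ loses N₂: no meaningful conjugate acid; N₂ departs as an exceptionally stable neutral molecule
cyclohexyl–OTf loses OTf⁻: pKₐ(CF₃SO₃H (triflic acid)) ≈ -14
cyclohexyl–OClO₃ loses ClO₄⁻: pKₐ(HClO₄) ≈ -10
cyclohexyl–OH₂⁺ loses H₂O: pKₐ(H₃O⁺) ≈ -1.7
cyclohexyl–OC(O)C₆H₄NO₂ loses p-O₂N–C₆H₄–COO⁻: pKₐ(p-nitrobenzoic acid) ≈ 3.4
cyclohexyl–SCH₃ loses RS⁻: pKₐ(RSH (a thiol)) ≈ 10.5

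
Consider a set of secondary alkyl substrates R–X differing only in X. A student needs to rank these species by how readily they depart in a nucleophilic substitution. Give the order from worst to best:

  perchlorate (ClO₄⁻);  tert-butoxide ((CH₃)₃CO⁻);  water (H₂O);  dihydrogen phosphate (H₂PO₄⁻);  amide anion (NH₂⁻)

Rank by basicity of the departing species: weakest base leaves most easily.
perchlorate (ClO₄⁻): pKₐ(HClO₄) ≈ -10
water (H₂O): pKₐ(H₃O⁺) ≈ -1.7
dihydrogen phosphate (H₂PO₄⁻): pKₐ(H₃PO₄) ≈ 2.1
tert-butoxide ((CH₃)₃CO⁻): pKₐ(t-BuOH) ≈ 18
amide anion (NH₂⁻): pKₐ(NH₃) ≈ 38
Reversing gives the worst-to-best order requested.

amide anion (NH₂⁻) < tert-butoxide ((CH₃)₃CO⁻) < dihydrogen phosphate (H₂PO₄⁻) < water (H₂O) < perchlorate (ClO₄⁻)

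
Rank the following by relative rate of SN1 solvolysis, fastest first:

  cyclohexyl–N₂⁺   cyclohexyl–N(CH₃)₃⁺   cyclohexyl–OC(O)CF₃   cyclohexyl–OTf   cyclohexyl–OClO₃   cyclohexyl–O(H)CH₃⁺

cyclohexyl–N₂⁺ > cyclohexyl–OTf > cyclohexyl–OClO₃ > cyclohexyl–O(H)CH₃⁺ > cyclohexyl–OC(O)CF₃ > cyclohexyl–N(CH₃)₃⁺

Identical carbon frameworks mean the comparison reduces to leaving-group quality.
Rank by basicity of the departing species: weakest base leaves most easily.
cyclohexyl–N₂⁺ loses N₂: no meaningful conjugate acid; N₂ departs as an exceptionally stable neutral molecule
cyclohexyl–OTf loses OTf⁻: pKₐ(CF₃SO₃H (triflic acid)) ≈ -14
cyclohexyl–OClO₃ loses ClO₄⁻: pKₐ(HClO₄) ≈ -10
cyclohexyl–O(H)CH₃⁺ loses R'OH: pKₐ(R'OH₂⁺) ≈ -2.4
cyclohexyl–OC(O)CF₃ loses CF₃COO⁻: pKₐ(CF₃COOH) ≈ 0.2
cyclohexyl–N(CH₃)₃⁺ loses NR'₃: pKₐ(R'₃NH⁺) ≈ 10.7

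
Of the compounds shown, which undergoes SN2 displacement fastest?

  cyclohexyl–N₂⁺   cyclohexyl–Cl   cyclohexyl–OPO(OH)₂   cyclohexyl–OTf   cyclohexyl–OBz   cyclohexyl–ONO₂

The skeletons are identical, so relative rate is governed entirely by leaving-group ability.
Rank by basicity of the departing species: weakest base leaves most easily.
cyclohexyl–N₂⁺ loses N₂: no meaningful conjugate acid; N₂ departs as an exceptionally stable neutral molecule
cyclohexyl–OTf loses OTf⁻: pKₐ(CF₃SO₃H (triflic acid)) ≈ -14
cyclohexyl–Cl loses Cl⁻: pKₐ(HCl) ≈ -7
cyclohexyl–ONO₂ loses NO₃⁻: pKₐ(HNO₃) ≈ -1.3
cyclohexyl–OPO(OH)₂ loses H₂PO₄⁻: pKₐ(H₃PO₄) ≈ 2.1
cyclohexyl–OBz loses PhCOO⁻: pKₐ(C₆H₅COOH) ≈ 4.2

cyclohexyl–N₂⁺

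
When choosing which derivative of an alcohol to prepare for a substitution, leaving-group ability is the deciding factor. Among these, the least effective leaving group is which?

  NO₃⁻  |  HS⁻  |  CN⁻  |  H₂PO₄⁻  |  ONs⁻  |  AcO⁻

CN⁻

A good leaving group is a weak base: the lower the pKₐ of its conjugate acid, the more readily it departs.
ONs⁻: pKₐ(p-O₂NC₆H₄SO₃H) ≈ -3.5
NO₃⁻: pKₐ(HNO₃) ≈ -1.3
H₂PO₄⁻: pKₐ(H₃PO₄) ≈ 2.1
AcO⁻: pKₐ(CH₃COOH) ≈ 4.8
HS⁻: pKₐ(H₂S) ≈ 7
CN⁻: pKₐ(HCN) ≈ 9.2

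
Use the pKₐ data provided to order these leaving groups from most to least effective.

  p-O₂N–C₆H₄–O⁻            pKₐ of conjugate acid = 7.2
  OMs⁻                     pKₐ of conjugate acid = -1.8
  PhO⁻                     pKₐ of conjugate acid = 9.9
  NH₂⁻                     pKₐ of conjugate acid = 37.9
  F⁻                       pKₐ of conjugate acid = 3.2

OMs⁻ > F⁻ > p-O₂N–C₆H₄–O⁻ > PhO⁻ > NH₂⁻

Lower conjugate-acid pKₐ ⇒ weaker base ⇒ better leaving group.
Sorting by the given values: OMs⁻ (-1.8), F⁻ (3.2), p-O₂N–C₆H₄–O⁻ (7.2), PhO⁻ (9.9), NH₂⁻ (37.9).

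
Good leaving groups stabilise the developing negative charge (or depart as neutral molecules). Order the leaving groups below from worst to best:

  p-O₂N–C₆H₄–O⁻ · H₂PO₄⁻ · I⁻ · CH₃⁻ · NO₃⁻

Leaving-group ability tracks the stability of the departed species; conjugate-acid pKₐ is the usual yardstick (lower pKₐ → better LG).
I⁻: pKₐ(HI) ≈ -10
NO₃⁻: pKₐ(HNO₃) ≈ -1.3 — resonance-delocalised over three oxygens
H₂PO₄⁻: pKₐ(H₃PO₄) ≈ 2.1
p-O₂N–C₆H₄–O⁻: pKₐ(p-nitrophenol) ≈ 7.2
CH₃⁻: pKₐ(CH₄) ≈ 48
The question asks for worst first, so the sequence is read in increasing leaving-group ability.

CH₃⁻ < p-O₂N–C₆H₄–O⁻ < H₂PO₄⁻ < NO₃⁻ < I⁻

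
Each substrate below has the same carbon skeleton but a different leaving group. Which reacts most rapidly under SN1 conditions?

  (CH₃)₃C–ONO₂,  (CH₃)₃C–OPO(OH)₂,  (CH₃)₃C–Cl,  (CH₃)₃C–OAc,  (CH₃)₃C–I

The skeletons are identical, so relative rate is governed entirely by leaving-group ability.
The more stable X⁻ (or X) is on its own — i.e. the weaker a base it is — the better a leaving group it makes.
(CH₃)₃C–I loses I⁻: pKₐ(HI) ≈ -10
(CH₃)₃C–Cl loses Cl⁻: pKₐ(HCl) ≈ -7
(CH₃)₃C–ONO₂ loses NO₃⁻: pKₐ(HNO₃) ≈ -1.3
(CH₃)₃C–OPO(OH)₂ loses H₂PO₄⁻: pKₐ(H₃PO₄) ≈ 2.1
(CH₃)₃C–OAc loses AcO⁻: pKₐ(CH₃COOH) ≈ 4.8

(CH₃)₃C–I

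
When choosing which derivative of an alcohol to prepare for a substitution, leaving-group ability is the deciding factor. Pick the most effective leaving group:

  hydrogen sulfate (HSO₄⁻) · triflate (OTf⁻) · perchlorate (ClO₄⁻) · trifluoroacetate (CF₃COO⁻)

triflate (OTf⁻)

Rank by basicity of the departing species: weakest base leaves most easily.
triflate (OTf⁻): pKₐ(CF₃SO₃H (triflic acid)) ≈ -14
perchlorate (ClO₄⁻): pKₐ(HClO₄) ≈ -10
hydrogen sulfate (HSO₄⁻): pKₐ(H₂SO₄) ≈ -3
trifluoroacetate (CF₃COO⁻): pKₐ(CF₃COOH) ≈ 0.2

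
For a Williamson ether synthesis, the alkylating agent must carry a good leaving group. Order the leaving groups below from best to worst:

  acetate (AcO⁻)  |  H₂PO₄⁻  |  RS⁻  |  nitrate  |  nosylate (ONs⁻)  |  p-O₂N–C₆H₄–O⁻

nosylate (ONs⁻): pKₐ(p-O₂NC₆H₄SO₃H) ≈ -3.5
nitrate: pKₐ(HNO₃) ≈ -1.3
H₂PO₄⁻: pKₐ(H₃PO₄) ≈ 2.1
acetate (AcO⁻): pKₐ(CH₃COOH) ≈ 4.8
p-O₂N–C₆H₄–O⁻: pKₐ(p-nitrophenol) ≈ 7.2
RS⁻: pKₐ(RSH (a thiol)) ≈ 10.5

nosylate (ONs⁻) > nitrate > H₂PO₄⁻ > acetate (AcO⁻) > p-O₂N–C₆H₄–O⁻ > RS⁻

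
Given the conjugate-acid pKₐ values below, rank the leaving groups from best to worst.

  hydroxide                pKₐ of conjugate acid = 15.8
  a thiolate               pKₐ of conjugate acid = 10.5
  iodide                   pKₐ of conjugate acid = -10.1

iodide > a thiolate > hydroxide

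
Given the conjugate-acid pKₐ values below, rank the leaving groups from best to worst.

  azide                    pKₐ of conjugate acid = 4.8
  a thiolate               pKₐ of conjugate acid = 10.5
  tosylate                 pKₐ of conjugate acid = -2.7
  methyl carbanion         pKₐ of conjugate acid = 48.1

Lower conjugate-acid pKₐ ⇒ weaker base ⇒ better leaving group.
Sorting by the given values: tosylate (-2.7), azide (4.8), a thiolate (10.5), methyl carbanion (48.1).

tosylate > azide > a thiolate > methyl carbanion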